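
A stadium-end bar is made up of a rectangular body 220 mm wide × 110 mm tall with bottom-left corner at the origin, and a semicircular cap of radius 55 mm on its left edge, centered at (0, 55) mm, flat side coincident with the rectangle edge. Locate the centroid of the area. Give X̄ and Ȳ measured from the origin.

rectangular body: A = 220 × 110 = 24200.00, centroid at (110.00, 55.00).
semicircular end: A = ½π·55² = 4751.66, centroid at (-23.34, 55.00).
ΣA = 28951.66 mm², ΣAX̄ = 2551083.33 mm³, ΣAȲ = 1592341.24 mm³.
X̄ = 2551083.33/28951.66 = 88.12 mm; Ȳ = 1592341.24/28951.66 = 55.00 mm.

X̄ = 88.12 mm, Ȳ = 55.00 mm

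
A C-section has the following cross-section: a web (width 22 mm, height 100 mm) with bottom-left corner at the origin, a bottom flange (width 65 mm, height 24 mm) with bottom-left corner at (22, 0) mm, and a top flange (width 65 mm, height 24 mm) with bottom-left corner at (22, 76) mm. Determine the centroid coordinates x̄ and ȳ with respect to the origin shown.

web: A = 22 × 100 = 2200.00, centroid at (11.00, 50.00).
bottom flange: A = 65 × 24 = 1560.00, centroid at (54.50, 12.00).
top flange: A = 65 × 24 = 1560.00, centroid at (54.50, 88.00).
ΣA = 5320.00 mm²
ΣAx̄ = (2200.00)(11.00) + (1560.00)(54.50) + (1560.00)(54.50) = 194240.00 mm³
ΣAȳ = (2200.00)(50.00) + (1560.00)(12.00) + (1560.00)(88.00) = 266000.00 mm³
x̄ = 194240.00 / 5320.00 = 36.51 mm
ȳ = 266000.00 / 5320.00 = 50.00 mm

x̄ = 36.51 mm, ȳ = 50.00 mm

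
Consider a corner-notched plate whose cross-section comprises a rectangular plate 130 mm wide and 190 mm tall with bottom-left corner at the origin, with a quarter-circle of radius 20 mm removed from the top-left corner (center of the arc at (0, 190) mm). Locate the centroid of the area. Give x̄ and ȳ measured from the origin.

plate: A = 130 × 190 = 24700.00, centroid at (65.00, 95.00).
removed quarter-circle: A = −¼π·20² = -314.16, centroid at (8.49, 181.51).
ΣA = 24385.84 mm², ΣAx̄ = 1602833.33 mm³, ΣAȳ = 2289476.41 mm³.
x̄ = 1602833.33/24385.84 = 65.73 mm; ȳ = 2289476.41/24385.84 = 93.89 mm.

x̄ = 65.73 mm, ȳ = 93.89 mm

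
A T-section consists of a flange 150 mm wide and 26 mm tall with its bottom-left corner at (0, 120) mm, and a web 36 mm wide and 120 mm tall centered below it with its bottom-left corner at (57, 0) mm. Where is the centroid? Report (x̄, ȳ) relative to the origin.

web: A = 36 × 120 = 4320.00, centroid at (75.00, 60.00).
flange: A = 150 × 26 = 3900.00, centroid at (75.00, 133.00).
ΣA = 8220.00 mm², ΣAx̄ = 616500.00 mm³, ΣAȳ = 777900.00 mm³.
x̄ = 616500.00/8220.00 = 75.00 mm; ȳ = 777900.00/8220.00 = 94.64 mm.

x̄ = 75.00 mm, ȳ = 94.64 mm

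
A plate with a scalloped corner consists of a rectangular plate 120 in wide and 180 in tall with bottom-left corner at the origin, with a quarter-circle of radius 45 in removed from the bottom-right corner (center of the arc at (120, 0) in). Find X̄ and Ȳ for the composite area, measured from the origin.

X̄ = 56.75 in, Ȳ = 95.64 in

plate: A = 120 × 180 = 21600.00, centroid at (60.00, 90.00).
removed quarter-circle: A = −¼π·45² = -1590.43, centroid at (100.90, 19.10).
ΣA = 20009.57 in², ΣAX̄ = 1135523.25 in³, ΣAȲ = 1913625.00 in³.
X̄ = 1135523.25/20009.57 = 56.75 in; Ȳ = 1913625.00/20009.57 = 95.64 in.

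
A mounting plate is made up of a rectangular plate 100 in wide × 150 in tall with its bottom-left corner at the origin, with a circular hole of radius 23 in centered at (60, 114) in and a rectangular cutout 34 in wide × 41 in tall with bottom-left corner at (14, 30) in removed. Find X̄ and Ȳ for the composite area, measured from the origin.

X̄ = 50.83 in, Ȳ = 72.43 in

Part | A | x̄ᵢ | ȳᵢ | A·x̄ᵢ | A·ȳᵢ
plate | 15000.00 | 50.00 | 75.00 | 750000.00 | 1125000.00
hole 1 | -1661.90 | 60.00 | 114.00 | -99714.15 | -189456.89
hole 2 | -1394.00 | 31.00 | 50.50 | -43214.00 | -70397.00
Σ | 11944.10 |  |  | 607071.85 | 865146.11
X̄ = 607071.85 / 11944.10 = 50.83 in
Ȳ = 865146.11 / 11944.10 = 72.43 in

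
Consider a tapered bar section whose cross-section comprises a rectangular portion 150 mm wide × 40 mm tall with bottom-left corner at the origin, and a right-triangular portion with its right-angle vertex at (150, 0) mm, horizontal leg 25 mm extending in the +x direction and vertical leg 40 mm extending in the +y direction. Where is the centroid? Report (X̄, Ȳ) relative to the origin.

rectangular portion: A = 150 × 40 = 6000.00, centroid at (75.00, 20.00).
triangular portion: A = ½·25·40 = 500.00, centroid at (158.33, 13.33).
ΣA = 6500.00 mm²
ΣAX̄ = (6000.00)(75.00) + (500.00)(158.33) = 529166.67 mm³
ΣAȲ = (6000.00)(20.00) + (500.00)(13.33) = 126666.67 mm³
X̄ = 529166.67 / 6500.00 = 81.41 mm
Ȳ = 126666.67 / 6500.00 = 19.49 mm

X̄ = 81.41 mm, Ȳ = 19.49 mm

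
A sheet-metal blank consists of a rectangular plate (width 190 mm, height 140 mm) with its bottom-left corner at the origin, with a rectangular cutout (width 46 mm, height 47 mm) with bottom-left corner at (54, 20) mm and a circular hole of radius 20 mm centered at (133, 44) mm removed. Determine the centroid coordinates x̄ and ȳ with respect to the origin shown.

x̄ = 94.62 mm, ȳ = 73.88 mm

plate: A = 190 × 140 = 26600.00, centroid at (95.00, 70.00).
hole 1: A = −(46 × 47) = -2162.00, centroid at (77.00, 43.50).
hole 2: A = −π·20² = -1256.64, centroid at (133.00, 44.00).
ΣA = 23181.36 mm², ΣAx̄ = 2193393.27 mm³, ΣAȳ = 1712660.97 mm³.
x̄ = 2193393.27/23181.36 = 94.62 mm; ȳ = 1712660.97/23181.36 = 73.88 mm.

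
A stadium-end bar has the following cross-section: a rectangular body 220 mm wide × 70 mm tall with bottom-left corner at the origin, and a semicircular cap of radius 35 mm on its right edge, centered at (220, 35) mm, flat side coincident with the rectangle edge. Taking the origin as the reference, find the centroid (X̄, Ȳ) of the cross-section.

rectangular body: A = 220 × 70 = 15400.00, centroid at (110.00, 35.00).
semicircular end: A = ½π·35² = 1924.23, centroid at (234.85, 35.00).
ΣA = 17324.23 mm²
ΣAX̄ = (15400.00)(110.00) + (1924.23)(234.85) = 2145912.94 mm³
ΣAȲ = (15400.00)(35.00) + (1924.23)(35.00) = 606347.89 mm³
X̄ = 2145912.94 / 17324.23 = 123.87 mm
Ȳ = 606347.89 / 17324.23 = 35.00 mm

X̄ = 123.87 mm, Ȳ = 35.00 mm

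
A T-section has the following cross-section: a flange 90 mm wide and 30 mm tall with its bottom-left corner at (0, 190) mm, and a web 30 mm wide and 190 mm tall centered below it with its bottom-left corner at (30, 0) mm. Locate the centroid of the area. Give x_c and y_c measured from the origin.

x_c = 45.00 mm, y_c = 130.36 mm

web: A = 30 × 190 = 5700.00, centroid at (45.00, 95.00).
flange: A = 90 × 30 = 2700.00, centroid at (45.00, 205.00).
ΣA = 8400.00 mm²
ΣAx_c = (5700.00)(45.00) + (2700.00)(45.00) = 378000.00 mm³
ΣAy_c = (5700.00)(95.00) + (2700.00)(205.00) = 1095000.00 mm³
x_c = 378000.00 / 8400.00 = 45.00 mm
y_c = 1095000.00 / 8400.00 = 130.36 mm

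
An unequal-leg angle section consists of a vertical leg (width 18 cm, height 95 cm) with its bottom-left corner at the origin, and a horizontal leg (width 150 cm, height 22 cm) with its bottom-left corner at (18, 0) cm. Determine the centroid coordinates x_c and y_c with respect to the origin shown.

vertical leg: A = 18 × 95 = 1710.00, centroid at (9.00, 47.50).
horizontal leg: A = 150 × 22 = 3300.00, centroid at (93.00, 11.00).
ΣA = 5010.00 cm², ΣAx_c = 322290.00 cm³, ΣAy_c = 117525.00 cm³.
x_c = 322290.00/5010.00 = 64.33 cm; y_c = 117525.00/5010.00 = 23.46 cm.

x_c = 64.33 cm, y_c = 23.46 cm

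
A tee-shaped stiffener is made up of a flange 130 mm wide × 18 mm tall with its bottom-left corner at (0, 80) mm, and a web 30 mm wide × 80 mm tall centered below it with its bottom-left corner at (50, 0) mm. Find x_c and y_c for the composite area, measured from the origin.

web: A = 30 × 80 = 2400.00, centroid at (65.00, 40.00).
flange: A = 130 × 18 = 2340.00, centroid at (65.00, 89.00).
ΣA = 4740.00 mm², ΣAx_c = 308100.00 mm³, ΣAy_c = 304260.00 mm³.
x_c = 308100.00/4740.00 = 65.00 mm; y_c = 304260.00/4740.00 = 64.19 mm.

x_c = 65.00 mm, y_c = 64.19 mm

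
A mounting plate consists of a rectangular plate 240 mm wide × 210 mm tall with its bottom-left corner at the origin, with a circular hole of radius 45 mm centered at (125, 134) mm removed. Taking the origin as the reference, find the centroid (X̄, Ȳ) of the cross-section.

X̄ = 119.28 mm, Ȳ = 100.81 mm

plate: A = 240 × 210 = 50400.00, centroid at (120.00, 105.00).
hole: A = −π·45² = -6361.73, centroid at (125.00, 134.00).
ΣA = 44038.27 mm², ΣAX̄ = 5252784.36 mm³, ΣAȲ = 4439528.83 mm³.
X̄ = 5252784.36/44038.27 = 119.28 mm; Ȳ = 4439528.83/44038.27 = 100.81 mm.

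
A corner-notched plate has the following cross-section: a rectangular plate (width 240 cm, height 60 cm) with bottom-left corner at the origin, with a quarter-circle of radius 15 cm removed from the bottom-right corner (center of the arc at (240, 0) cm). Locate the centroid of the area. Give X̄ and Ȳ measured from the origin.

X̄ = 118.59 cm, Ȳ = 30.29 cm

plate: A = 240 × 60 = 14400.00, centroid at (120.00, 30.00).
removed quarter-circle: A = −¼π·15² = -176.71, centroid at (233.63, 6.37).
ΣA = 14223.29 cm², ΣAX̄ = 1686713.50 cm³, ΣAȲ = 430875.00 cm³.
X̄ = 1686713.50/14223.29 = 118.59 cm; Ȳ = 430875.00/14223.29 = 30.29 cm.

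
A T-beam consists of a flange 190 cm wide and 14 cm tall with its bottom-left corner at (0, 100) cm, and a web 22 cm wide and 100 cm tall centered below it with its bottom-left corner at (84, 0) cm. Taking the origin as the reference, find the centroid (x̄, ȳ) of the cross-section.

x̄ = 95.00 cm, ȳ = 81.20 cm

web: A = 22 × 100 = 2200.00, centroid at (95.00, 50.00).
flange: A = 190 × 14 = 2660.00, centroid at (95.00, 107.00).
ΣA = 4860.00 cm², ΣAx̄ = 461700.00 cm³, ΣAȳ = 394620.00 cm³.
x̄ = 461700.00/4860.00 = 95.00 cm; ȳ = 394620.00/4860.00 = 81.20 cm.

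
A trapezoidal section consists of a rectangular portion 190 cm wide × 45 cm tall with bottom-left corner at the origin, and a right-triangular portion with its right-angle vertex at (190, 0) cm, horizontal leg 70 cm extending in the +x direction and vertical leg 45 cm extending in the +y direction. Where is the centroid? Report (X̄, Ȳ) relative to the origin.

Part | A | x̄ᵢ | ȳᵢ | A·x̄ᵢ | A·ȳᵢ
rectangular portion | 8550.00 | 95.00 | 22.50 | 812250.00 | 192375.00
triangular portion | 1575.00 | 213.33 | 15.00 | 336000.00 | 23625.00
Σ | 10125.00 |  |  | 1148250.00 | 216000.00
X̄ = 1148250.00 / 10125.00 = 113.41 cm
Ȳ = 216000.00 / 10125.00 = 21.33 cm

X̄ = 113.41 cm, Ȳ = 21.33 cm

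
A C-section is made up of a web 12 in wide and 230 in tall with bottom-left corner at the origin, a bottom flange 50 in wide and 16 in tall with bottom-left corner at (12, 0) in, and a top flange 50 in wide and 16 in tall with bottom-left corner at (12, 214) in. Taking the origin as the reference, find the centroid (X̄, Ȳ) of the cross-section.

web: A = 12 × 230 = 2760.00, centroid at (6.00, 115.00).
bottom flange: A = 50 × 16 = 800.00, centroid at (37.00, 8.00).
top flange: A = 50 × 16 = 800.00, centroid at (37.00, 222.00).
ΣA = 4360.00 in²
ΣAX̄ = (2760.00)(6.00) + (800.00)(37.00) + (800.00)(37.00) = 75760.00 in³
ΣAȲ = (2760.00)(115.00) + (800.00)(8.00) + (800.00)(222.00) = 501400.00 in³
X̄ = 75760.00 / 4360.00 = 17.38 in
Ȳ = 501400.00 / 4360.00 = 115.00 in

X̄ = 17.38 in, Ȳ = 115.00 in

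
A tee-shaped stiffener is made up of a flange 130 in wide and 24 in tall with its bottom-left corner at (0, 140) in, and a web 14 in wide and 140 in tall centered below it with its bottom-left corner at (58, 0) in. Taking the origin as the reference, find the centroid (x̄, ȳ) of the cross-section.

x̄ = 65.00 in, ȳ = 120.36 in

Part | A | x̄ᵢ | ȳᵢ | A·x̄ᵢ | A·ȳᵢ
web | 1960.00 | 65.00 | 70.00 | 127400.00 | 137200.00
flange | 3120.00 | 65.00 | 152.00 | 202800.00 | 474240.00
Σ | 5080.00 |  |  | 330200.00 | 611440.00
x̄ = 330200.00 / 5080.00 = 65.00 in
ȳ = 611440.00 / 5080.00 = 120.36 in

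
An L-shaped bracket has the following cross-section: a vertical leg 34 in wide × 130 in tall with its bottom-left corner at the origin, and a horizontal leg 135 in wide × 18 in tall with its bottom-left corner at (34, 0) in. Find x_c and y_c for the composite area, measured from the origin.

Part | A | x̄ᵢ | ȳᵢ | A·x̄ᵢ | A·ȳᵢ
vertical leg | 4420.00 | 17.00 | 65.00 | 75140.00 | 287300.00
horizontal leg | 2430.00 | 101.50 | 9.00 | 246645.00 | 21870.00
Σ | 6850.00 |  |  | 321785.00 | 309170.00
x_c = 321785.00 / 6850.00 = 46.98 in
y_c = 309170.00 / 6850.00 = 45.13 in

x_c = 46.98 in, y_c = 45.13 in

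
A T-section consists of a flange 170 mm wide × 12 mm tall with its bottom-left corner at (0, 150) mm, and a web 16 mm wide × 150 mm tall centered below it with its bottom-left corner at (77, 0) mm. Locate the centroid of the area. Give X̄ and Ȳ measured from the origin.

X̄ = 85.00 mm, Ȳ = 112.22 mm

web: A = 16 × 150 = 2400.00, centroid at (85.00, 75.00).
flange: A = 170 × 12 = 2040.00, centroid at (85.00, 156.00).
ΣA = 4440.00 mm²
ΣAX̄ = (2400.00)(85.00) + (2040.00)(85.00) = 377400.00 mm³
ΣAȲ = (2400.00)(75.00) + (2040.00)(156.00) = 498240.00 mm³
X̄ = 377400.00 / 4440.00 = 85.00 mm
Ȳ = 498240.00 / 4440.00 = 112.22 mm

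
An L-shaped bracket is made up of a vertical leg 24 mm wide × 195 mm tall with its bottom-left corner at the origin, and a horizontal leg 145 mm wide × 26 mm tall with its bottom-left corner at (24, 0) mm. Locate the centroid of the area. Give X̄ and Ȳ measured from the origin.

X̄ = 49.70 mm, Ȳ = 59.80 mm

Part | A | x̄ᵢ | ȳᵢ | A·x̄ᵢ | A·ȳᵢ
vertical leg | 4680.00 | 12.00 | 97.50 | 56160.00 | 456300.00
horizontal leg | 3770.00 | 96.50 | 13.00 | 363805.00 | 49010.00
Σ | 8450.00 |  |  | 419965.00 | 505310.00
X̄ = 419965.00 / 8450.00 = 49.70 mm
Ȳ = 505310.00 / 8450.00 = 59.80 mm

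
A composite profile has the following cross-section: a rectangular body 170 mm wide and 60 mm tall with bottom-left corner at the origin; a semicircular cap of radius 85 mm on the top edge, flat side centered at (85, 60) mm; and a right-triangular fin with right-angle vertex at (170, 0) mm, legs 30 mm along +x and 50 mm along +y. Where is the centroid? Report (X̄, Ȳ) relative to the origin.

rectangular body: A = 170 × 60 = 10200.00, centroid at (85.00, 30.00).
semicircular top: A = ½π·85² = 11349.00, centroid at (85.00, 96.08).
triangular fin: A = ½·30·50 = 750.00, centroid at (180.00, 16.67).
ΣA = 22299.00 mm²
ΣAX̄ = (10200.00)(85.00) + (11349.00)(85.00) + (750.00)(180.00) = 1966665.29 mm³
ΣAȲ = (10200.00)(30.00) + (11349.00)(96.08) + (750.00)(16.67) = 1408856.87 mm³
X̄ = 1966665.29 / 22299.00 = 88.20 mm
Ȳ = 1408856.87 / 22299.00 = 63.18 mm

X̄ = 88.20 mm, Ȳ = 63.18 mm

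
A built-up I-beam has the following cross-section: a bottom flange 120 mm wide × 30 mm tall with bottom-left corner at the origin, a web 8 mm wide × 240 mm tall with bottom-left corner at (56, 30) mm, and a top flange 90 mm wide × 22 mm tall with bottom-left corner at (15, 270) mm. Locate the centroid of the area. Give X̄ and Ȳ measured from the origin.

X̄ = 60.00 mm, Ȳ = 119.78 mm

Part | A | x̄ᵢ | ȳᵢ | A·x̄ᵢ | A·ȳᵢ
bottom flange | 3600.00 | 60.00 | 15.00 | 216000.00 | 54000.00
web | 1920.00 | 60.00 | 150.00 | 115200.00 | 288000.00
top flange | 1980.00 | 60.00 | 281.00 | 118800.00 | 556380.00
Σ | 7500.00 |  |  | 450000.00 | 898380.00
X̄ = 450000.00 / 7500.00 = 60.00 mm
Ȳ = 898380.00 / 7500.00 = 119.78 mm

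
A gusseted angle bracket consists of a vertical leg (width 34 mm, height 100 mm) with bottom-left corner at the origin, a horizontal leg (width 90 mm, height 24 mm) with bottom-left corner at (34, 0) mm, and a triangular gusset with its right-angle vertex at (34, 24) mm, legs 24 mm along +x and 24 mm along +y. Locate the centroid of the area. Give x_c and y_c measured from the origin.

x_c = 41.13 mm, y_c = 35.08 mm

vertical leg: A = 34 × 100 = 3400.00, centroid at (17.00, 50.00).
horizontal leg: A = 90 × 24 = 2160.00, centroid at (79.00, 12.00).
gusset: A = ½·24·24 = 288.00, centroid at (42.00, 32.00).
ΣA = 5848.00 mm², ΣAx_c = 240536.00 mm³, ΣAy_c = 205136.00 mm³.
x_c = 240536.00/5848.00 = 41.13 mm; y_c = 205136.00/5848.00 = 35.08 mm.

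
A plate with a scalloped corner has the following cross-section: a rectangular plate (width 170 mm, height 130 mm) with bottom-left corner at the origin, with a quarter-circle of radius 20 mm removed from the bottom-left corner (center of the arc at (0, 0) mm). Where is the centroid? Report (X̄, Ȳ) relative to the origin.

Part | A | x̄ᵢ | ȳᵢ | A·x̄ᵢ | A·ȳᵢ
plate | 22100.00 | 85.00 | 65.00 | 1878500.00 | 1436500.00
removed quarter-circle | -314.16 | 8.49 | 8.49 | -2666.67 | -2666.67
Σ | 21785.84 |  |  | 1875833.33 | 1433833.33
X̄ = 1875833.33 / 21785.84 = 86.10 mm
Ȳ = 1433833.33 / 21785.84 = 65.81 mm

X̄ = 86.10 mm, Ȳ = 65.81 mm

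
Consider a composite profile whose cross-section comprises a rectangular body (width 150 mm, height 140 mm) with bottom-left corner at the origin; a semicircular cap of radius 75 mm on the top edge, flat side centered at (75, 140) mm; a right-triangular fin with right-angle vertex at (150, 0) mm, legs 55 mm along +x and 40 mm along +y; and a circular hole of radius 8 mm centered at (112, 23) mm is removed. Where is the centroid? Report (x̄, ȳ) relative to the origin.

rectangular body: A = 150 × 140 = 21000.00, centroid at (75.00, 70.00).
semicircular top: A = ½π·75² = 8835.73, centroid at (75.00, 171.83).
triangular fin: A = ½·55·40 = 1100.00, centroid at (168.33, 13.33).
hole: A = −π·8² = -201.06, centroid at (112.00, 23.00).
ΣA = 30734.67 mm²
ΣAx̄ = (21000.00)(75.00) + (8835.73)(75.00) + (1100.00)(168.33) + (-201.06)(112.00) = 2400327.43 mm³
ΣAȳ = (21000.00)(70.00) + (8835.73)(171.83) + (1100.00)(13.33) + (-201.06)(23.00) = 2998294.35 mm³
x̄ = 2400327.43 / 30734.67 = 78.10 mm
ȳ = 2998294.35 / 30734.67 = 97.55 mm

x̄ = 78.10 mm, ȳ = 97.55 mm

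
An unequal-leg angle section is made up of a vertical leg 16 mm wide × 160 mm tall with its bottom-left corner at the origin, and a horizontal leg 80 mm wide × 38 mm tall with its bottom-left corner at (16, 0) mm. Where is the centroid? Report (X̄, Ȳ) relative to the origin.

X̄ = 34.06 mm, Ȳ = 46.89 mm

vertical leg: A = 16 × 160 = 2560.00, centroid at (8.00, 80.00).
horizontal leg: A = 80 × 38 = 3040.00, centroid at (56.00, 19.00).
ΣA = 5600.00 mm²
ΣAX̄ = (2560.00)(8.00) + (3040.00)(56.00) = 190720.00 mm³
ΣAȲ = (2560.00)(80.00) + (3040.00)(19.00) = 262560.00 mm³
X̄ = 190720.00 / 5600.00 = 34.06 mm
Ȳ = 262560.00 / 5600.00 = 46.89 mm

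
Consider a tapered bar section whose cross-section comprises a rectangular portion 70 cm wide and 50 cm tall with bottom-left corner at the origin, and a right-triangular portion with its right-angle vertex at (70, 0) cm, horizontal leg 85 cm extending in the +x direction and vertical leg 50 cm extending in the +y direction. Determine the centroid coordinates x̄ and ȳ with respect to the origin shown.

rectangular portion: A = 70 × 50 = 3500.00, centroid at (35.00, 25.00).
triangular portion: A = ½·85·50 = 2125.00, centroid at (98.33, 16.67).
ΣA = 5625.00 cm²
ΣAx̄ = (3500.00)(35.00) + (2125.00)(98.33) = 331458.33 cm³
ΣAȳ = (3500.00)(25.00) + (2125.00)(16.67) = 122916.67 cm³
x̄ = 331458.33 / 5625.00 = 58.93 cm
ȳ = 122916.67 / 5625.00 = 21.85 cm

x̄ = 58.93 cm, ȳ = 21.85 cm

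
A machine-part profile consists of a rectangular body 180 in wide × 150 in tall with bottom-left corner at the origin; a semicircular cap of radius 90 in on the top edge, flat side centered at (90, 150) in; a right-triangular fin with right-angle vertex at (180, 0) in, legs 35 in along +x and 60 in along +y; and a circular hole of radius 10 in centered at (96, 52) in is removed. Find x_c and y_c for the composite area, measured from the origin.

x_c = 92.59 in, y_c = 109.35 in

rectangular body: A = 180 × 150 = 27000.00, centroid at (90.00, 75.00).
semicircular top: A = ½π·90² = 12723.45, centroid at (90.00, 188.20).
triangular fin: A = ½·35·60 = 1050.00, centroid at (191.67, 20.00).
hole: A = −π·10² = -314.16, centroid at (96.00, 52.00).
ΣA = 40459.29 in², ΣAx_c = 3746201.23 in³, ΣAy_c = 4424181.26 in³.
x_c = 3746201.23/40459.29 = 92.59 in; y_c = 4424181.26/40459.29 = 109.35 in.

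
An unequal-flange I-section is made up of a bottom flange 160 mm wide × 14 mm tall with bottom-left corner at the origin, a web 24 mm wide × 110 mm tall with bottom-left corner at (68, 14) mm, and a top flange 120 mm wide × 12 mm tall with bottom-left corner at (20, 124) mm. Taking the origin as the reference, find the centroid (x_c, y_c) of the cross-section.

x_c = 80.00 mm, y_c = 60.92 mm

bottom flange: A = 160 × 14 = 2240.00, centroid at (80.00, 7.00).
web: A = 24 × 110 = 2640.00, centroid at (80.00, 69.00).
top flange: A = 120 × 12 = 1440.00, centroid at (80.00, 130.00).
ΣA = 6320.00 mm², ΣAx_c = 505600.00 mm³, ΣAy_c = 385040.00 mm³.
x_c = 505600.00/6320.00 = 80.00 mm; y_c = 385040.00/6320.00 = 60.92 mm.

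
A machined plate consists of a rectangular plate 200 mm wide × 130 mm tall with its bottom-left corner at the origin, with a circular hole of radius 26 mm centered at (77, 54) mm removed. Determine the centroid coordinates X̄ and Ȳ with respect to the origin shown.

X̄ = 102.05 mm, Ȳ = 65.98 mm

plate: A = 200 × 130 = 26000.00, centroid at (100.00, 65.00).
hole: A = −π·26² = -2123.72, centroid at (77.00, 54.00).
ΣA = 23876.28 mm², ΣAX̄ = 2436473.82 mm³, ΣAȲ = 1575319.30 mm³.
X̄ = 2436473.82/23876.28 = 102.05 mm; Ȳ = 1575319.30/23876.28 = 65.98 mm.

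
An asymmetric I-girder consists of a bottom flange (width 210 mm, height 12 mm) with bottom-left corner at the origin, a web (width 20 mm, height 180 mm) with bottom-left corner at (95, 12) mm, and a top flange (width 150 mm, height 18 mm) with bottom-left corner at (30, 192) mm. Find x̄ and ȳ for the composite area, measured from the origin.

Part | A | x̄ᵢ | ȳᵢ | A·x̄ᵢ | A·ȳᵢ
bottom flange | 2520.00 | 105.00 | 6.00 | 264600.00 | 15120.00
web | 3600.00 | 105.00 | 102.00 | 378000.00 | 367200.00
top flange | 2700.00 | 105.00 | 201.00 | 283500.00 | 542700.00
Σ | 8820.00 |  |  | 926100.00 | 925020.00
x̄ = 926100.00 / 8820.00 = 105.00 mm
ȳ = 925020.00 / 8820.00 = 104.88 mm

x̄ = 105.00 mm, ȳ = 104.88 mm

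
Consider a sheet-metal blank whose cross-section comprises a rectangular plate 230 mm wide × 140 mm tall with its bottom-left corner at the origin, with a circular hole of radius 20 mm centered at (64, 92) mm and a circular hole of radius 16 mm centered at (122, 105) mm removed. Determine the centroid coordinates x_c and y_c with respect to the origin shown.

x_c = 116.94 mm, y_c = 68.15 mm

Part | A | x̄ᵢ | ȳᵢ | A·x̄ᵢ | A·ȳᵢ
plate | 32200.00 | 115.00 | 70.00 | 3703000.00 | 2254000.00
hole 1 | -1256.64 | 64.00 | 92.00 | -80424.77 | -115610.61
hole 2 | -804.25 | 122.00 | 105.00 | -98118.22 | -84446.01
Σ | 30139.12 |  |  | 3524457.01 | 2053943.38
x_c = 3524457.01 / 30139.12 = 116.94 mm
y_c = 2053943.38 / 30139.12 = 68.15 mm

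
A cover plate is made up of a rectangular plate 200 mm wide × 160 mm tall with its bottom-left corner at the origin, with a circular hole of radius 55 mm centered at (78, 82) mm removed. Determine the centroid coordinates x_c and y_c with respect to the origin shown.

plate: A = 200 × 160 = 32000.00, centroid at (100.00, 80.00).
hole: A = −π·55² = -9503.32, centroid at (78.00, 82.00).
ΣA = 22496.68 mm²
ΣAx_c = (32000.00)(100.00) + (-9503.32)(78.00) = 2458741.21 mm³
ΣAy_c = (32000.00)(80.00) + (-9503.32)(82.00) = 1780727.94 mm³
x_c = 2458741.21 / 22496.68 = 109.29 mm
y_c = 1780727.94 / 22496.68 = 79.16 mm

x_c = 109.29 mm, y_c = 79.16 mm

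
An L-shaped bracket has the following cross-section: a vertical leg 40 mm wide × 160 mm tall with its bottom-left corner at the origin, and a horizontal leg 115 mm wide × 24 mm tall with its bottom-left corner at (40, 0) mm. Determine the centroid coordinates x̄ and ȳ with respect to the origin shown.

vertical leg: A = 40 × 160 = 6400.00, centroid at (20.00, 80.00).
horizontal leg: A = 115 × 24 = 2760.00, centroid at (97.50, 12.00).
ΣA = 9160.00 mm²
ΣAx̄ = (6400.00)(20.00) + (2760.00)(97.50) = 397100.00 mm³
ΣAȳ = (6400.00)(80.00) + (2760.00)(12.00) = 545120.00 mm³
x̄ = 397100.00 / 9160.00 = 43.35 mm
ȳ = 545120.00 / 9160.00 = 59.51 mm

x̄ = 43.35 mm, ȳ = 59.51 mm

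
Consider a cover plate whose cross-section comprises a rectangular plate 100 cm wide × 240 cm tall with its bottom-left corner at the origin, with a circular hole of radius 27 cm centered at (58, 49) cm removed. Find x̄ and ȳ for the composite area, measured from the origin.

plate: A = 100 × 240 = 24000.00, centroid at (50.00, 120.00).
hole: A = −π·27² = -2290.22, centroid at (58.00, 49.00).
ΣA = 21709.78 cm², ΣAx̄ = 1067167.18 cm³, ΣAȳ = 2767779.17 cm³.
x̄ = 1067167.18/21709.78 = 49.16 cm; ȳ = 2767779.17/21709.78 = 127.49 cm.

x̄ = 49.16 cm, ȳ = 127.49 cm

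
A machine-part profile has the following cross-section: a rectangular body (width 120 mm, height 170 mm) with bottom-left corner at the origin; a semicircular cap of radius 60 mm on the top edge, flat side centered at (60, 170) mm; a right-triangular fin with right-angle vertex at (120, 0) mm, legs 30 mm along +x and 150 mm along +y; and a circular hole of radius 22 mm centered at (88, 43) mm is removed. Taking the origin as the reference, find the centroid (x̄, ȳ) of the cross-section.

Part | A | x̄ᵢ | ȳᵢ | A·x̄ᵢ | A·ȳᵢ
rectangular body | 20400.00 | 60.00 | 85.00 | 1224000.00 | 1734000.00
semicircular top | 5654.87 | 60.00 | 195.46 | 339292.01 | 1105327.35
triangular fin | 2250.00 | 130.00 | 50.00 | 292500.00 | 112500.00
hole | -1520.53 | 88.00 | 43.00 | -133806.71 | -65382.83
Σ | 26784.34 |  |  | 1721985.29 | 2886444.53
x̄ = 1721985.29 / 26784.34 = 64.29 mm
ȳ = 2886444.53 / 26784.34 = 107.77 mm

x̄ = 64.29 mm, ȳ = 107.77 mm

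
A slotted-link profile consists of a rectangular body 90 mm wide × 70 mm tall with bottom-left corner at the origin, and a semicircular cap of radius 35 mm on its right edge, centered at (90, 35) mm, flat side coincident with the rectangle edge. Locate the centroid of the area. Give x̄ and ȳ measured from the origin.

x̄ = 59.00 mm, ȳ = 35.00 mm

Part | A | x̄ᵢ | ȳᵢ | A·x̄ᵢ | A·ȳᵢ
rectangular body | 6300.00 | 45.00 | 35.00 | 283500.00 | 220500.00
semicircular end | 1924.23 | 104.85 | 35.00 | 201763.63 | 67347.89
Σ | 8224.23 |  |  | 485263.63 | 287847.89
x̄ = 485263.63 / 8224.23 = 59.00 mm
ȳ = 287847.89 / 8224.23 = 35.00 mm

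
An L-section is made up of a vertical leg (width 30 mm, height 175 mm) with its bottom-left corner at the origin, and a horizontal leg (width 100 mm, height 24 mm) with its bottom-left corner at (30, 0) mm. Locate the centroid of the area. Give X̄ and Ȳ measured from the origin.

X̄ = 35.39 mm, Ȳ = 63.81 mm

vertical leg: A = 30 × 175 = 5250.00, centroid at (15.00, 87.50).
horizontal leg: A = 100 × 24 = 2400.00, centroid at (80.00, 12.00).
ΣA = 7650.00 mm², ΣAX̄ = 270750.00 mm³, ΣAȲ = 488175.00 mm³.
X̄ = 270750.00/7650.00 = 35.39 mm; Ȳ = 488175.00/7650.00 = 63.81 mm.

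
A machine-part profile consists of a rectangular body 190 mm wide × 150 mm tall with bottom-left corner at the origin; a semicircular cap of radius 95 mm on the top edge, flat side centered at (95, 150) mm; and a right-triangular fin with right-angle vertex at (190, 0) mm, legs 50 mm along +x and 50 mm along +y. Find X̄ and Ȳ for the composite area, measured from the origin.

Part | A | x̄ᵢ | ȳᵢ | A·x̄ᵢ | A·ȳᵢ
rectangular body | 28500.00 | 95.00 | 75.00 | 2707500.00 | 2137500.00
semicircular top | 14176.44 | 95.00 | 190.32 | 1346761.50 | 2698048.86
triangular fin | 1250.00 | 206.67 | 16.67 | 258333.33 | 20833.33
Σ | 43926.44 |  |  | 4312594.83 | 4856382.19
X̄ = 4312594.83 / 43926.44 = 98.18 mm
Ȳ = 4856382.19 / 43926.44 = 110.56 mm

X̄ = 98.18 mm, Ȳ = 110.56 mm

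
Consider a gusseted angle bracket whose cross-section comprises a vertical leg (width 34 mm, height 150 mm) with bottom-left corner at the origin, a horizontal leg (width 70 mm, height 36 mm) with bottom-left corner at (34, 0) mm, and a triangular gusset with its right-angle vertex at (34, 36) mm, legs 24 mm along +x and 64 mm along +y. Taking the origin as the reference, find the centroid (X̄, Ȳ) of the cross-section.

X̄ = 34.91 mm, Ȳ = 56.26 mm

vertical leg: A = 34 × 150 = 5100.00, centroid at (17.00, 75.00).
horizontal leg: A = 70 × 36 = 2520.00, centroid at (69.00, 18.00).
gusset: A = ½·24·64 = 768.00, centroid at (42.00, 57.33).
ΣA = 8388.00 mm², ΣAX̄ = 292836.00 mm³, ΣAȲ = 471892.00 mm³.
X̄ = 292836.00/8388.00 = 34.91 mm; Ȳ = 471892.00/8388.00 = 56.26 mm.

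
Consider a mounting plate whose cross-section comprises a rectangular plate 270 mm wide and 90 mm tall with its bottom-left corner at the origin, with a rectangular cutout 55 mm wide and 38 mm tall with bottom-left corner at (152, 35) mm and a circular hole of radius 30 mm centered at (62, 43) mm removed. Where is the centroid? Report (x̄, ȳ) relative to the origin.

x̄ = 140.85 mm, ȳ = 44.32 mm

plate: A = 270 × 90 = 24300.00, centroid at (135.00, 45.00).
hole 1: A = −(55 × 38) = -2090.00, centroid at (179.50, 54.00).
hole 2: A = −π·30² = -2827.43, centroid at (62.00, 43.00).
ΣA = 19382.57 mm², ΣAx̄ = 2730044.13 mm³, ΣAȳ = 859060.36 mm³.
x̄ = 2730044.13/19382.57 = 140.85 mm; ȳ = 859060.36/19382.57 = 44.32 mm.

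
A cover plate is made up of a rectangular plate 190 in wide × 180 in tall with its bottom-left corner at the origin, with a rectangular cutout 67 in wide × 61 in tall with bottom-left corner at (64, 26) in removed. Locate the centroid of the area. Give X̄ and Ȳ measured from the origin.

X̄ = 94.66 in, Ȳ = 94.55 in

plate: A = 190 × 180 = 34200.00, centroid at (95.00, 90.00).
hole: A = −(67 × 61) = -4087.00, centroid at (97.50, 56.50).
ΣA = 30113.00 in², ΣAX̄ = 2850517.50 in³, ΣAȲ = 2847084.50 in³.
X̄ = 2850517.50/30113.00 = 94.66 in; Ȳ = 2847084.50/30113.00 = 94.55 in.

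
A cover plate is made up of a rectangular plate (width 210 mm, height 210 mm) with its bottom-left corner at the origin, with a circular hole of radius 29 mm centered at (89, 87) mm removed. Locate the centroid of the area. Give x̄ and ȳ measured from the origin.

x̄ = 106.02 mm, ȳ = 106.15 mm

plate: A = 210 × 210 = 44100.00, centroid at (105.00, 105.00).
hole: A = −π·29² = -2642.08, centroid at (89.00, 87.00).
ΣA = 41457.92 mm², ΣAx̄ = 4395354.93 mm³, ΣAȳ = 4400639.09 mm³.
x̄ = 4395354.93/41457.92 = 106.02 mm; ȳ = 4400639.09/41457.92 = 106.15 mm.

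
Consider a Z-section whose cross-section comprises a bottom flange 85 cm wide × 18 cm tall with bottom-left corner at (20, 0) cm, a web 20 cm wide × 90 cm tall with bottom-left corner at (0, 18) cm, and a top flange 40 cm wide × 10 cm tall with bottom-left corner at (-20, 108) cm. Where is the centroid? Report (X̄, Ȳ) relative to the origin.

bottom flange: A = 85 × 18 = 1530.00, centroid at (62.50, 9.00).
web: A = 20 × 90 = 1800.00, centroid at (10.00, 63.00).
top flange: A = 40 × 10 = 400.00, centroid at (0.00, 113.00).
ΣA = 3730.00 cm²
ΣAX̄ = (1530.00)(62.50) + (1800.00)(10.00) + (400.00)(0.00) = 113625.00 cm³
ΣAȲ = (1530.00)(9.00) + (1800.00)(63.00) + (400.00)(113.00) = 172370.00 cm³
X̄ = 113625.00 / 3730.00 = 30.46 cm
Ȳ = 172370.00 / 3730.00 = 46.21 cm

X̄ = 30.46 cm, Ȳ = 46.21 cm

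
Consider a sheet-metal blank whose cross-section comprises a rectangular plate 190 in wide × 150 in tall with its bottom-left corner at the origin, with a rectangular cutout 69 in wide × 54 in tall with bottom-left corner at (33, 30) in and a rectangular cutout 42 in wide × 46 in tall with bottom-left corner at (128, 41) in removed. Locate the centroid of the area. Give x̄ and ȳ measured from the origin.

Part | A | x̄ᵢ | ȳᵢ | A·x̄ᵢ | A·ȳᵢ
plate | 28500.00 | 95.00 | 75.00 | 2707500.00 | 2137500.00
hole 1 | -3726.00 | 67.50 | 57.00 | -251505.00 | -212382.00
hole 2 | -1932.00 | 149.00 | 64.00 | -287868.00 | -123648.00
Σ | 22842.00 |  |  | 2168127.00 | 1801470.00
x̄ = 2168127.00 / 22842.00 = 94.92 in
ȳ = 1801470.00 / 22842.00 = 78.87 in

x̄ = 94.92 in, ȳ = 78.87 in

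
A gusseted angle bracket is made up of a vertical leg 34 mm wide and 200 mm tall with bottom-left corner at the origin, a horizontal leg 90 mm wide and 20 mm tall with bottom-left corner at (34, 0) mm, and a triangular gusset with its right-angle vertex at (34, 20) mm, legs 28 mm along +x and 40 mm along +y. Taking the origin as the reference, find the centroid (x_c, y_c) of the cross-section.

vertical leg: A = 34 × 200 = 6800.00, centroid at (17.00, 100.00).
horizontal leg: A = 90 × 20 = 1800.00, centroid at (79.00, 10.00).
gusset: A = ½·28·40 = 560.00, centroid at (43.33, 33.33).
ΣA = 9160.00 mm²
ΣAx_c = (6800.00)(17.00) + (1800.00)(79.00) + (560.00)(43.33) = 282066.67 mm³
ΣAy_c = (6800.00)(100.00) + (1800.00)(10.00) + (560.00)(33.33) = 716666.67 mm³
x_c = 282066.67 / 9160.00 = 30.79 mm
y_c = 716666.67 / 9160.00 = 78.24 mm

x_c = 30.79 mm, y_c = 78.24 mm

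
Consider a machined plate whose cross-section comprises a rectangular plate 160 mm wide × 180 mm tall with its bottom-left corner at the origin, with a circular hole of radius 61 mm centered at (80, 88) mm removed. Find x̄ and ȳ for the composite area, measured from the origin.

plate: A = 160 × 180 = 28800.00, centroid at (80.00, 90.00).
hole: A = −π·61² = -11689.87, centroid at (80.00, 88.00).
ΣA = 17110.13 mm²
ΣAx̄ = (28800.00)(80.00) + (-11689.87)(80.00) = 1368810.70 mm³
ΣAȳ = (28800.00)(90.00) + (-11689.87)(88.00) = 1563291.77 mm³
x̄ = 1368810.70 / 17110.13 = 80.00 mm
ȳ = 1563291.77 / 17110.13 = 91.37 mm

x̄ = 80.00 mm, ȳ = 91.37 mm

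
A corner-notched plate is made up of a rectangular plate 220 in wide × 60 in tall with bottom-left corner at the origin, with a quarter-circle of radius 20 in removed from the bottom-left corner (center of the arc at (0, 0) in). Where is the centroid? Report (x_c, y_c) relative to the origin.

plate: A = 220 × 60 = 13200.00, centroid at (110.00, 30.00).
removed quarter-circle: A = −¼π·20² = -314.16, centroid at (8.49, 8.49).
ΣA = 12885.84 in², ΣAx_c = 1449333.33 in³, ΣAy_c = 393333.33 in³.
x_c = 1449333.33/12885.84 = 112.47 in; y_c = 393333.33/12885.84 = 30.52 in.

x_c = 112.47 in, y_c = 30.52 in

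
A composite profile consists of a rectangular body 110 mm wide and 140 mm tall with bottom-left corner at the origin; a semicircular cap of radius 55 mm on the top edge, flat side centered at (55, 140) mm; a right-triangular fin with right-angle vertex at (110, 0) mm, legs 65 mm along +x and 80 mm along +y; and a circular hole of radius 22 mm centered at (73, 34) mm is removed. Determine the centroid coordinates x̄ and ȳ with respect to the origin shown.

rectangular body: A = 110 × 140 = 15400.00, centroid at (55.00, 70.00).
semicircular top: A = ½π·55² = 4751.66, centroid at (55.00, 163.34).
triangular fin: A = ½·65·80 = 2600.00, centroid at (131.67, 26.67).
hole: A = −π·22² = -1520.53, centroid at (73.00, 34.00).
ΣA = 21231.13 mm², ΣAx̄ = 1339675.82 mm³, ΣAȳ = 1871784.20 mm³.
x̄ = 1339675.82/21231.13 = 63.10 mm; ȳ = 1871784.20/21231.13 = 88.16 mm.

x̄ = 63.10 mm, ȳ = 88.16 mm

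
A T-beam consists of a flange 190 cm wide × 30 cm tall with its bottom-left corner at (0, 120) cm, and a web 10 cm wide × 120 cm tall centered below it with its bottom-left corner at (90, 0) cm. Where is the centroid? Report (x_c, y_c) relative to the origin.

web: A = 10 × 120 = 1200.00, centroid at (95.00, 60.00).
flange: A = 190 × 30 = 5700.00, centroid at (95.00, 135.00).
ΣA = 6900.00 cm²
ΣAx_c = (1200.00)(95.00) + (5700.00)(95.00) = 655500.00 cm³
ΣAy_c = (1200.00)(60.00) + (5700.00)(135.00) = 841500.00 cm³
x_c = 655500.00 / 6900.00 = 95.00 cm
y_c = 841500.00 / 6900.00 = 121.96 cm

x_c = 95.00 cm, y_c = 121.96 cm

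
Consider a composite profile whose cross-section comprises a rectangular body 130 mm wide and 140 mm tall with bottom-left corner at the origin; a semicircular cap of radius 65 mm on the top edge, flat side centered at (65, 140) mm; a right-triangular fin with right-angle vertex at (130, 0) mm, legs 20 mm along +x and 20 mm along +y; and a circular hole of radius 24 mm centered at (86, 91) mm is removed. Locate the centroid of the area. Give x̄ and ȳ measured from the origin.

x̄ = 63.98 mm, ȳ = 95.70 mm

rectangular body: A = 130 × 140 = 18200.00, centroid at (65.00, 70.00).
semicircular top: A = ½π·65² = 6636.61, centroid at (65.00, 167.59).
triangular fin: A = ½·20·20 = 200.00, centroid at (136.67, 6.67).
hole: A = −π·24² = -1809.56, centroid at (86.00, 91.00).
ΣA = 23227.06 mm², ΣAx̄ = 1486091.34 mm³, ΣAȳ = 2222872.97 mm³.
x̄ = 1486091.34/23227.06 = 63.98 mm; ȳ = 2222872.97/23227.06 = 95.70 mm.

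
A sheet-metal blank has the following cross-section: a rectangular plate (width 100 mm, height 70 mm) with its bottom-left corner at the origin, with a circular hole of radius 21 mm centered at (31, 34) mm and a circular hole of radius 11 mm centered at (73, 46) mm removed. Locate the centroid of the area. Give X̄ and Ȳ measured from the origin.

X̄ = 53.36 mm, Ȳ = 34.47 mm

Part | A | x̄ᵢ | ȳᵢ | A·x̄ᵢ | A·ȳᵢ
plate | 7000.00 | 50.00 | 35.00 | 350000.00 | 245000.00
hole 1 | -1385.44 | 31.00 | 34.00 | -42948.71 | -47105.04
hole 2 | -380.13 | 73.00 | 46.00 | -27749.69 | -17486.10
Σ | 5234.42 |  |  | 279301.60 | 180408.86
X̄ = 279301.60 / 5234.42 = 53.36 mm
Ȳ = 180408.86 / 5234.42 = 34.47 mm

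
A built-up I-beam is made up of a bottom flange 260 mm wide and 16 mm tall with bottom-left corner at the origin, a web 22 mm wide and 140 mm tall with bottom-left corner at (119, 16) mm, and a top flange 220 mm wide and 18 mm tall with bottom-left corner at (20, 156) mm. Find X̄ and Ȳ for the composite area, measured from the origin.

bottom flange: A = 260 × 16 = 4160.00, centroid at (130.00, 8.00).
web: A = 22 × 140 = 3080.00, centroid at (130.00, 86.00).
top flange: A = 220 × 18 = 3960.00, centroid at (130.00, 165.00).
ΣA = 11200.00 mm²
ΣAX̄ = (4160.00)(130.00) + (3080.00)(130.00) + (3960.00)(130.00) = 1456000.00 mm³
ΣAȲ = (4160.00)(8.00) + (3080.00)(86.00) + (3960.00)(165.00) = 951560.00 mm³
X̄ = 1456000.00 / 11200.00 = 130.00 mm
Ȳ = 951560.00 / 11200.00 = 84.96 mm

X̄ = 130.00 mm, Ȳ = 84.96 mm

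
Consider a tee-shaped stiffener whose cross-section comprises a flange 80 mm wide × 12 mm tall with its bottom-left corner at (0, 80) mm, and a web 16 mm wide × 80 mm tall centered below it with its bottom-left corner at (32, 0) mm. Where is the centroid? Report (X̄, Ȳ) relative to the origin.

Part | A | x̄ᵢ | ȳᵢ | A·x̄ᵢ | A·ȳᵢ
web | 1280.00 | 40.00 | 40.00 | 51200.00 | 51200.00
flange | 960.00 | 40.00 | 86.00 | 38400.00 | 82560.00
Σ | 2240.00 |  |  | 89600.00 | 133760.00
X̄ = 89600.00 / 2240.00 = 40.00 mm
Ȳ = 133760.00 / 2240.00 = 59.71 mm

X̄ = 40.00 mm, Ȳ = 59.71 mm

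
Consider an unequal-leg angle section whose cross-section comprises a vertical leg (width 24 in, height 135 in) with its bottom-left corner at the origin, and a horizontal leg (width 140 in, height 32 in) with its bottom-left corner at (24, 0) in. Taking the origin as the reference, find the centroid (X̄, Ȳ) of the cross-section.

vertical leg: A = 24 × 135 = 3240.00, centroid at (12.00, 67.50).
horizontal leg: A = 140 × 32 = 4480.00, centroid at (94.00, 16.00).
ΣA = 7720.00 in²
ΣAX̄ = (3240.00)(12.00) + (4480.00)(94.00) = 460000.00 in³
ΣAȲ = (3240.00)(67.50) + (4480.00)(16.00) = 290380.00 in³
X̄ = 460000.00 / 7720.00 = 59.59 in
Ȳ = 290380.00 / 7720.00 = 37.61 in

X̄ = 59.59 in, Ȳ = 37.61 in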